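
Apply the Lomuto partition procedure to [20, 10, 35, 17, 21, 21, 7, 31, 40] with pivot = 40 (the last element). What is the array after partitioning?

Lomuto partition with pivot = 40:

Initial array: [20, 10, 35, 17, 21, 21, 7, 31, 40]

arr[0]=20 <= 40: swap with position 0, array becomes [20, 10, 35, 17, 21, 21, 7, 31, 40]
arr[1]=10 <= 40: swap with position 1, array becomes [20, 10, 35, 17, 21, 21, 7, 31, 40]
arr[2]=35 <= 40: swap with position 2, array becomes [20, 10, 35, 17, 21, 21, 7, 31, 40]
arr[3]=17 <= 40: swap with position 3, array becomes [20, 10, 35, 17, 21, 21, 7, 31, 40]
arr[4]=21 <= 40: swap with position 4, array becomes [20, 10, 35, 17, 21, 21, 7, 31, 40]
arr[5]=21 <= 40: swap with position 5, array becomes [20, 10, 35, 17, 21, 21, 7, 31, 40]
arr[6]=7 <= 40: swap with position 6, array becomes [20, 10, 35, 17, 21, 21, 7, 31, 40]
arr[7]=31 <= 40: swap with position 7, array becomes [20, 10, 35, 17, 21, 21, 7, 31, 40]

Place pivot at position 8: [20, 10, 35, 17, 21, 21, 7, 31, 40]
Pivot position: 8

After partitioning with pivot 40, the array becomes [20, 10, 35, 17, 21, 21, 7, 31, 40]. The pivot is placed at index 8. All elements to the left of the pivot are <= 40, and all elements to the right are > 40.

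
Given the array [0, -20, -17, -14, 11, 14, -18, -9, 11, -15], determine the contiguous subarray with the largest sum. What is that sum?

Using Kadane's algorithm on [0, -20, -17, -14, 11, 14, -18, -9, 11, -15]:

Scanning through the array:
Position 1 (value -20): max_ending_here = -20, max_so_far = 0
Position 2 (value -17): max_ending_here = -17, max_so_far = 0
Position 3 (value -14): max_ending_here = -14, max_so_far = 0
Position 4 (value 11): max_ending_here = 11, max_so_far = 11
Position 5 (value 14): max_ending_here = 25, max_so_far = 25
Position 6 (value -18): max_ending_here = 7, max_so_far = 25
Position 7 (value -9): max_ending_here = -2, max_so_far = 25
Position 8 (value 11): max_ending_here = 11, max_so_far = 25
Position 9 (value -15): max_ending_here = -4, max_so_far = 25

Maximum subarray: [11, 14]
Maximum sum: 25

The maximum subarray is [11, 14] with sum 25. This subarray runs from index 4 to index 5.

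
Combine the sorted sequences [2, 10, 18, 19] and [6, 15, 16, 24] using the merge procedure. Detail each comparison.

Merging process:

Compare 2 vs 6: take 2 from left. Merged: [2]
Compare 10 vs 6: take 6 from right. Merged: [2, 6]
Compare 10 vs 15: take 10 from left. Merged: [2, 6, 10]
Compare 18 vs 15: take 15 from right. Merged: [2, 6, 10, 15]
Compare 18 vs 16: take 16 from right. Merged: [2, 6, 10, 15, 16]
Compare 18 vs 24: take 18 from left. Merged: [2, 6, 10, 15, 16, 18]
Compare 19 vs 24: take 19 from left. Merged: [2, 6, 10, 15, 16, 18, 19]
Append remaining from right: [24]. Merged: [2, 6, 10, 15, 16, 18, 19, 24]

Final merged array: [2, 6, 10, 15, 16, 18, 19, 24]
Total comparisons: 7

The merged array is [2, 6, 10, 15, 16, 18, 19, 24], requiring 7 comparisons. The merge step runs in O(n) time where n is the total number of elements.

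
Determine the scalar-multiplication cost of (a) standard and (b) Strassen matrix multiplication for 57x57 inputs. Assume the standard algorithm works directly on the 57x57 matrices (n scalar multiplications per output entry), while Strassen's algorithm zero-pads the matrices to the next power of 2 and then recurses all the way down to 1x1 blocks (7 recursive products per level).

Matrix multiplication for 57x57 matrices:

Strassen's algorithm requires power-of-2 dimensions. Pad 57x57 to 64x64 (next power of 2).

Standard algorithm: 57^3 = 185193 multiplications
Strassen's algorithm: 7^(log2(64)) = 7^6 = 117649 multiplications
Savings: 185193 - 117649 = 67544 multiplications

Standard: 185193 multiplications (57^3). Strassen: 117649 multiplications (7^6, after padding to 64x64). Strassen reduces 8 recursive multiplications to 7 at each level.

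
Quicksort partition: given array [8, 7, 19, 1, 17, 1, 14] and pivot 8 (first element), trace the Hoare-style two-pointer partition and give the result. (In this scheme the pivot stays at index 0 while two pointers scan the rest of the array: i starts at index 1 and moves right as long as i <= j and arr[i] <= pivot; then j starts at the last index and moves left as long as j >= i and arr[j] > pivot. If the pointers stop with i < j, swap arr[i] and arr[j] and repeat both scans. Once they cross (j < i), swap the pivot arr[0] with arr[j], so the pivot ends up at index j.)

Hoare-style two-pointer partition with pivot = 8:

Initial array: [8, 7, 19, 1, 17, 1, 14]

Pointers start at i = 1, j = 6.
i stops at index 2 (arr[2]=19 > 8), j stops at index 5 (arr[5]=1 <= 8): swap arr[2] and arr[5], array becomes [8, 7, 1, 1, 17, 19, 14]
i ends at 4, j ends at 3: the pointers have crossed (j < i), so scanning stops.

Swap pivot arr[0] with arr[3] to place pivot at position 3: [1, 7, 1, 8, 17, 19, 14]
Pivot position: 3

After partitioning with pivot 8, the array becomes [1, 7, 1, 8, 17, 19, 14]. The pivot is placed at index 3. All elements to the left of the pivot are <= 8, and all elements to the right are > 8.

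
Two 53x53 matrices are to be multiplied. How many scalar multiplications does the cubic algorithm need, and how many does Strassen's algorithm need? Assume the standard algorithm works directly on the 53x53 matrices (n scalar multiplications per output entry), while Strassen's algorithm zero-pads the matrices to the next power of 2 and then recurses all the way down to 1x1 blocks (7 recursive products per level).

Matrix multiplication for 53x53 matrices:

Strassen's algorithm requires power-of-2 dimensions. Pad 53x53 to 64x64 (next power of 2).

Standard algorithm: 53^3 = 148877 multiplications
Strassen's algorithm: 7^(log2(64)) = 7^6 = 117649 multiplications
Savings: 148877 - 117649 = 31228 multiplications

Standard: 148877 multiplications (53^3). Strassen: 117649 multiplications (7^6, after padding to 64x64). Strassen reduces 8 recursive multiplications to 7 at each level.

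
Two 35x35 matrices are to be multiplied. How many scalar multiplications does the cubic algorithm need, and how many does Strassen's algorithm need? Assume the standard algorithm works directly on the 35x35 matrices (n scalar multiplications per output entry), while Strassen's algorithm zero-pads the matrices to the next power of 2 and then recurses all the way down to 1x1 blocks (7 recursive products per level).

Matrix multiplication for 35x35 matrices:

Strassen's algorithm requires power-of-2 dimensions. Pad 35x35 to 64x64 (next power of 2).

Standard algorithm: 35^3 = 42875 multiplications
Strassen's algorithm: 7^(log2(64)) = 7^6 = 117649 multiplications
Difference: 42875 - 117649 = -74774 (Strassen uses MORE here due to padding overhead — for small or just-over-power-of-2 n, padding can outweigh the per-level savings)

Standard: 42875 multiplications (35^3). Strassen: 117649 multiplications (7^6, after padding to 64x64). Strassen reduces 8 recursive multiplications to 7 at each level.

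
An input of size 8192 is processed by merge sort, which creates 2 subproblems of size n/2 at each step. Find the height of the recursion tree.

For divide and conquer with division factor 2:

Problem sizes at each level:
Level 0: 8192
Level 1: 4096
Level 2: 2048
Level 3: 1024
Level 4: 512
Level 5: 256
Level 6: 128
Level 7: 64
Level 8: 32
Level 9: 16
Level 10: 8
Level 11: 4
Level 12: 2
Level 13: 1

The root is level 0 and the size-1 base case is level 13 (the tree spans levels 0 through 13, i.e. 14 levels counting the root), so the depth is the number of divisions: log_2(8192) = 13

The recursion tree depth is log_2(8192) = 13. At each level, the problem size is divided by 2, so it takes 13 divisions to reduce to a base case of size 1. The algorithm makes 2 recursive calls at each level.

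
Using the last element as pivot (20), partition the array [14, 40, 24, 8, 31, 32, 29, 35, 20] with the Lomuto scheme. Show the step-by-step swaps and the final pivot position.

Lomuto partition with pivot = 20:

Initial array: [14, 40, 24, 8, 31, 32, 29, 35, 20]

arr[0]=14 <= 20: swap with position 0, array becomes [14, 40, 24, 8, 31, 32, 29, 35, 20]
arr[1]=40 > 20: no swap
arr[2]=24 > 20: no swap
arr[3]=8 <= 20: swap with position 1, array becomes [14, 8, 24, 40, 31, 32, 29, 35, 20]
arr[4]=31 > 20: no swap
arr[5]=32 > 20: no swap
arr[6]=29 > 20: no swap
arr[7]=35 > 20: no swap

Place pivot at position 2: [14, 8, 20, 40, 31, 32, 29, 35, 24]
Pivot position: 2

After partitioning with pivot 20, the array becomes [14, 8, 20, 40, 31, 32, 29, 35, 24]. The pivot is placed at index 2. All elements to the left of the pivot are <= 20, and all elements to the right are > 20.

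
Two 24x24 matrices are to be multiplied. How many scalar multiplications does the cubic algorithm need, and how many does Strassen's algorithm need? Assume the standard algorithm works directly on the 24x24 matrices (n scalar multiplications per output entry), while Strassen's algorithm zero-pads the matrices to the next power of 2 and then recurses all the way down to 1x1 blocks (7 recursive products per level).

Matrix multiplication for 24x24 matrices:

Strassen's algorithm requires power-of-2 dimensions. Pad 24x24 to 32x32 (next power of 2).

Standard algorithm: 24^3 = 13824 multiplications
Strassen's algorithm: 7^(log2(32)) = 7^5 = 16807 multiplications
Difference: 13824 - 16807 = -2983 (Strassen uses MORE here due to padding overhead — for small or just-over-power-of-2 n, padding can outweigh the per-level savings)

Standard: 13824 multiplications (24^3). Strassen: 16807 multiplications (7^5, after padding to 32x32). Strassen reduces 8 recursive multiplications to 7 at each level.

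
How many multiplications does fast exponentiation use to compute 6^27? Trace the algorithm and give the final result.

Computing 6^27 by squaring (build up from 6^1; each line after the first costs one multiplication):

6^1 = 6
6^2 = (6^1)^2 = 6^2 = 36
6^3 = 6 * 6^2 = 6 * 36 = 216
6^6 = (6^3)^2 = 216^2 = 46656
6^12 = (6^6)^2 = 46656^2 = 2176782336
6^13 = 6 * 6^12 = 6 * 2176782336 = 13060694016
6^26 = (6^13)^2 = 13060694016^2 = 170581728179578208256
6^27 = 6 * 6^26 = 6 * 170581728179578208256 = 1023490369077469249536

Result: 1023490369077469249536
Multiplications needed: 7 (7 lines after 6^1)

6^27 = 1023490369077469249536. Using exponentiation by squaring, this requires 7 multiplications. The key idea: if the exponent is even, square the half-power; if odd, multiply by the base once.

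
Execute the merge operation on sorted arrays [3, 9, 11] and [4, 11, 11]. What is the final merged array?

Merging process:

Compare 3 vs 4: take 3 from left. Merged: [3]
Compare 9 vs 4: take 4 from right. Merged: [3, 4]
Compare 9 vs 11: take 9 from left. Merged: [3, 4, 9]
Compare 11 vs 11: take 11 from left. Merged: [3, 4, 9, 11]
Append remaining from right: [11, 11]. Merged: [3, 4, 9, 11, 11, 11]

Final merged array: [3, 4, 9, 11, 11, 11]
Total comparisons: 4

The merged array is [3, 4, 9, 11, 11, 11], requiring 4 comparisons. The merge step runs in O(n) time where n is the total number of elements.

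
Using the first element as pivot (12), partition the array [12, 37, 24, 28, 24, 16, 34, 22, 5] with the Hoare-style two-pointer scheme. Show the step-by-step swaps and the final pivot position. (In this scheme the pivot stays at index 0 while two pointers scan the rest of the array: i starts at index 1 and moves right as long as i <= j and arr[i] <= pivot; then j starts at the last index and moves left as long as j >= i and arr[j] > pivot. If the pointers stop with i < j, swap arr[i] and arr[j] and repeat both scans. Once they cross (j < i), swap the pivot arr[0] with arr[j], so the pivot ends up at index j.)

Hoare-style two-pointer partition with pivot = 12:

Initial array: [12, 37, 24, 28, 24, 16, 34, 22, 5]

Pointers start at i = 1, j = 8.
i stops at index 1 (arr[1]=37 > 12), j stops at index 8 (arr[8]=5 <= 12): swap arr[1] and arr[8], array becomes [12, 5, 24, 28, 24, 16, 34, 22, 37]
i ends at 2, j ends at 1: the pointers have crossed (j < i), so scanning stops.

Swap pivot arr[0] with arr[1] to place pivot at position 1: [5, 12, 24, 28, 24, 16, 34, 22, 37]
Pivot position: 1

After partitioning with pivot 12, the array becomes [5, 12, 24, 28, 24, 16, 34, 22, 37]. The pivot is placed at index 1. All elements to the left of the pivot are <= 12, and all elements to the right are > 12.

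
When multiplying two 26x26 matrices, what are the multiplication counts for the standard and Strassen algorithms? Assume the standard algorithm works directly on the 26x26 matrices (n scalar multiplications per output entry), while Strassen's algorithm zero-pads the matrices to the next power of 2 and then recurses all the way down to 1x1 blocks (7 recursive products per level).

Matrix multiplication for 26x26 matrices:

Strassen's algorithm requires power-of-2 dimensions. Pad 26x26 to 32x32 (next power of 2).

Standard algorithm: 26^3 = 17576 multiplications
Strassen's algorithm: 7^(log2(32)) = 7^5 = 16807 multiplications
Savings: 17576 - 16807 = 769 multiplications

Standard: 17576 multiplications (26^3). Strassen: 16807 multiplications (7^5, after padding to 32x32). Strassen reduces 8 recursive multiplications to 7 at each level.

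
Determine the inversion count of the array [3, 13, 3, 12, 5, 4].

Finding inversions in [3, 13, 3, 12, 5, 4]:

(1, 2): arr[1]=13 > arr[2]=3
(1, 3): arr[1]=13 > arr[3]=12
(1, 4): arr[1]=13 > arr[4]=5
(1, 5): arr[1]=13 > arr[5]=4
(3, 4): arr[3]=12 > arr[4]=5
(3, 5): arr[3]=12 > arr[5]=4
(4, 5): arr[4]=5 > arr[5]=4

Total inversions: 7

The array has 7 inversion(s): (1,2), (1,3), (1,4), (1,5), (3,4), (3,5), (4,5). Each pair (i,j) satisfies i < j and arr[i] > arr[j].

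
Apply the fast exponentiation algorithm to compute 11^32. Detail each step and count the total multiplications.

Computing 11^32 by squaring (build up from 11^1; each line after the first costs one multiplication):

11^1 = 11
11^2 = (11^1)^2 = 11^2 = 121
11^4 = (11^2)^2 = 121^2 = 14641
11^8 = (11^4)^2 = 14641^2 = 214358881
11^16 = (11^8)^2 = 214358881^2 = 45949729863572161
11^32 = (11^16)^2 = 45949729863572161^2 = 2111377674535255285545615254209921

Result: 2111377674535255285545615254209921
Multiplications needed: 5 (5 lines after 11^1)

11^32 = 2111377674535255285545615254209921. Using exponentiation by squaring, this requires 5 multiplications. The key idea: if the exponent is even, square the half-power; if odd, multiply by the base once.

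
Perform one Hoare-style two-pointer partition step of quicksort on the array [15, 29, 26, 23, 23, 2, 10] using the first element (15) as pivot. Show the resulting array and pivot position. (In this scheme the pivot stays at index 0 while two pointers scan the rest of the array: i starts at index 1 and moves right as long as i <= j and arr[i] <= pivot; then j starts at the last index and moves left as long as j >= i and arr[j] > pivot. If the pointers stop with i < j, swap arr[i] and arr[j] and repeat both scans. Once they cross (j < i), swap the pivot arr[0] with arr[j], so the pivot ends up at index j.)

Hoare-style two-pointer partition with pivot = 15:

Initial array: [15, 29, 26, 23, 23, 2, 10]

Pointers start at i = 1, j = 6.
i stops at index 1 (arr[1]=29 > 15), j stops at index 6 (arr[6]=10 <= 15): swap arr[1] and arr[6], array becomes [15, 10, 26, 23, 23, 2, 29]
i stops at index 2 (arr[2]=26 > 15), j stops at index 5 (arr[5]=2 <= 15): swap arr[2] and arr[5], array becomes [15, 10, 2, 23, 23, 26, 29]
i ends at 3, j ends at 2: the pointers have crossed (j < i), so scanning stops.

Swap pivot arr[0] with arr[2] to place pivot at position 2: [2, 10, 15, 23, 23, 26, 29]
Pivot position: 2

After partitioning with pivot 15, the array becomes [2, 10, 15, 23, 23, 26, 29]. The pivot is placed at index 2. All elements to the left of the pivot are <= 15, and all elements to the right are > 15.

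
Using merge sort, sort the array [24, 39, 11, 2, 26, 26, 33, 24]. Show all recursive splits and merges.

Merge sort trace:

Split: [24, 39, 11, 2, 26, 26, 33, 24] -> [24, 39, 11, 2] and [26, 26, 33, 24]
  Split: [24, 39, 11, 2] -> [24, 39] and [11, 2]
    Split: [24, 39] -> [24] and [39]
    Merge: [24] + [39] -> [24, 39]
    Split: [11, 2] -> [11] and [2]
    Merge: [11] + [2] -> [2, 11]
  Merge: [24, 39] + [2, 11] -> [2, 11, 24, 39]
  Split: [26, 26, 33, 24] -> [26, 26] and [33, 24]
    Split: [26, 26] -> [26] and [26]
    Merge: [26] + [26] -> [26, 26]
    Split: [33, 24] -> [33] and [24]
    Merge: [33] + [24] -> [24, 33]
  Merge: [26, 26] + [24, 33] -> [24, 26, 26, 33]
Merge: [2, 11, 24, 39] + [24, 26, 26, 33] -> [2, 11, 24, 24, 26, 26, 33, 39]

Final sorted array: [2, 11, 24, 24, 26, 26, 33, 39]

The merge sort proceeds by recursively splitting the array and merging sorted halves.
After all merges, the sorted array is [2, 11, 24, 24, 26, 26, 33, 39].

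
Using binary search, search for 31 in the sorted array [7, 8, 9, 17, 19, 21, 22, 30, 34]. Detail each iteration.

Binary search for 31 in [7, 8, 9, 17, 19, 21, 22, 30, 34]:

lo=0, hi=8, mid=4, arr[mid]=19 -> 19 < 31, search right half
lo=5, hi=8, mid=6, arr[mid]=22 -> 22 < 31, search right half
lo=7, hi=8, mid=7, arr[mid]=30 -> 30 < 31, search right half
lo=8, hi=8, mid=8, arr[mid]=34 -> 34 > 31, search left half
lo=8 > hi=7, target 31 not found

Binary search determines that 31 is not in the array after 4 comparisons. The search space was exhausted without finding the target.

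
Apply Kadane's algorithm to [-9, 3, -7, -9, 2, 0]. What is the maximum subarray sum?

Using Kadane's algorithm on [-9, 3, -7, -9, 2, 0]:

Scanning through the array:
Position 1 (value 3): max_ending_here = 3, max_so_far = 3
Position 2 (value -7): max_ending_here = -4, max_so_far = 3
Position 3 (value -9): max_ending_here = -9, max_so_far = 3
Position 4 (value 2): max_ending_here = 2, max_so_far = 3
Position 5 (value 0): max_ending_here = 2, max_so_far = 3

Maximum subarray: [3]
Maximum sum: 3

The maximum subarray is [3] with sum 3. This subarray runs from index 1 to index 1.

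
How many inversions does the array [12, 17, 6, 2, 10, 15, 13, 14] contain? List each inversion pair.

Finding inversions in [12, 17, 6, 2, 10, 15, 13, 14]:

(0, 2): arr[0]=12 > arr[2]=6
(0, 3): arr[0]=12 > arr[3]=2
(0, 4): arr[0]=12 > arr[4]=10
(1, 2): arr[1]=17 > arr[2]=6
(1, 3): arr[1]=17 > arr[3]=2
(1, 4): arr[1]=17 > arr[4]=10
(1, 5): arr[1]=17 > arr[5]=15
(1, 6): arr[1]=17 > arr[6]=13
(1, 7): arr[1]=17 > arr[7]=14
(2, 3): arr[2]=6 > arr[3]=2
(5, 6): arr[5]=15 > arr[6]=13
(5, 7): arr[5]=15 > arr[7]=14

Total inversions: 12

The array has 12 inversion(s): (0,2), (0,3), (0,4), (1,2), (1,3), (1,4), (1,5), (1,6), (1,7), (2,3), (5,6), (5,7). Each pair (i,j) satisfies i < j and arr[i] > arr[j].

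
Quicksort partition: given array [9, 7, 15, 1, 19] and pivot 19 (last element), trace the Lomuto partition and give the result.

Lomuto partition with pivot = 19:

Initial array: [9, 7, 15, 1, 19]

arr[0]=9 <= 19: swap with position 0, array becomes [9, 7, 15, 1, 19]
arr[1]=7 <= 19: swap with position 1, array becomes [9, 7, 15, 1, 19]
arr[2]=15 <= 19: swap with position 2, array becomes [9, 7, 15, 1, 19]
arr[3]=1 <= 19: swap with position 3, array becomes [9, 7, 15, 1, 19]

Place pivot at position 4: [9, 7, 15, 1, 19]
Pivot position: 4

After partitioning with pivot 19, the array becomes [9, 7, 15, 1, 19]. The pivot is placed at index 4. All elements to the left of the pivot are <= 19, and all elements to the right are > 19.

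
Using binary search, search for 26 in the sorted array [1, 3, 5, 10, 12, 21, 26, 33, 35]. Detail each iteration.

Binary search for 26 in [1, 3, 5, 10, 12, 21, 26, 33, 35]:

lo=0, hi=8, mid=4, arr[mid]=12 -> 12 < 26, search right half
lo=5, hi=8, mid=6, arr[mid]=26 -> Found target at index 6!

Binary search finds 26 at index 6 after 2 comparisons. The search repeatedly halves the search space by comparing with the middle element.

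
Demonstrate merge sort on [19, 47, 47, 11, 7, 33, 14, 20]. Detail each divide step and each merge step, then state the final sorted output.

Merge sort trace:

Split: [19, 47, 47, 11, 7, 33, 14, 20] -> [19, 47, 47, 11] and [7, 33, 14, 20]
  Split: [19, 47, 47, 11] -> [19, 47] and [47, 11]
    Split: [19, 47] -> [19] and [47]
    Merge: [19] + [47] -> [19, 47]
    Split: [47, 11] -> [47] and [11]
    Merge: [47] + [11] -> [11, 47]
  Merge: [19, 47] + [11, 47] -> [11, 19, 47, 47]
  Split: [7, 33, 14, 20] -> [7, 33] and [14, 20]
    Split: [7, 33] -> [7] and [33]
    Merge: [7] + [33] -> [7, 33]
    Split: [14, 20] -> [14] and [20]
    Merge: [14] + [20] -> [14, 20]
  Merge: [7, 33] + [14, 20] -> [7, 14, 20, 33]
Merge: [11, 19, 47, 47] + [7, 14, 20, 33] -> [7, 11, 14, 19, 20, 33, 47, 47]

Final sorted array: [7, 11, 14, 19, 20, 33, 47, 47]

The merge sort proceeds by recursively splitting the array and merging sorted halves.
After all merges, the sorted array is [7, 11, 14, 19, 20, 33, 47, 47].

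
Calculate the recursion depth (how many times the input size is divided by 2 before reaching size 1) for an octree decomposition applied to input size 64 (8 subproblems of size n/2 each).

For divide and conquer with division factor 2:

Problem sizes at each level:
Level 0: 64
Level 1: 32
Level 2: 16
Level 3: 8
Level 4: 4
Level 5: 2
Level 6: 1

The root is level 0 and the size-1 base case is level 6 (the tree spans levels 0 through 6, i.e. 7 levels counting the root), so the depth is the number of divisions: log_2(64) = 6

The recursion tree depth is log_2(64) = 6. At each level, the problem size is divided by 2, so it takes 6 divisions to reduce to a base case of size 1. The algorithm makes 8 recursive calls at each level.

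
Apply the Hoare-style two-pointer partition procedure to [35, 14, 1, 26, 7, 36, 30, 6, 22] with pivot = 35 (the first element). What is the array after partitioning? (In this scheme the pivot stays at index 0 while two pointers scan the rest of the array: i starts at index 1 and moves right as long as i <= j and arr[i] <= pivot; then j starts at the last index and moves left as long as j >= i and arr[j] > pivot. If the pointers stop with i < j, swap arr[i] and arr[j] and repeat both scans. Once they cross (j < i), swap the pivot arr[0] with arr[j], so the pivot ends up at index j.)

Hoare-style two-pointer partition with pivot = 35:

Initial array: [35, 14, 1, 26, 7, 36, 30, 6, 22]

Pointers start at i = 1, j = 8.
i stops at index 5 (arr[5]=36 > 35), j stops at index 8 (arr[8]=22 <= 35): swap arr[5] and arr[8], array becomes [35, 14, 1, 26, 7, 22, 30, 6, 36]
i ends at 8, j ends at 7: the pointers have crossed (j < i), so scanning stops.

Swap pivot arr[0] with arr[7] to place pivot at position 7: [6, 14, 1, 26, 7, 22, 30, 35, 36]
Pivot position: 7

After partitioning with pivot 35, the array becomes [6, 14, 1, 26, 7, 22, 30, 35, 36]. The pivot is placed at index 7. All elements to the left of the pivot are <= 35, and all elements to the right are > 35.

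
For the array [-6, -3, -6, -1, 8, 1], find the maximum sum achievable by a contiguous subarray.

Using Kadane's algorithm on [-6, -3, -6, -1, 8, 1]:

Scanning through the array:
Position 1 (value -3): max_ending_here = -3, max_so_far = -3
Position 2 (value -6): max_ending_here = -6, max_so_far = -3
Position 3 (value -1): max_ending_here = -1, max_so_far = -1
Position 4 (value 8): max_ending_here = 8, max_so_far = 8
Position 5 (value 1): max_ending_here = 9, max_so_far = 9

Maximum subarray: [8, 1]
Maximum sum: 9

The maximum subarray is [8, 1] with sum 9. This subarray runs from index 4 to index 5.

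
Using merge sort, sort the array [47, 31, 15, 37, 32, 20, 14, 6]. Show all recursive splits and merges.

Merge sort trace:

Split: [47, 31, 15, 37, 32, 20, 14, 6] -> [47, 31, 15, 37] and [32, 20, 14, 6]
  Split: [47, 31, 15, 37] -> [47, 31] and [15, 37]
    Split: [47, 31] -> [47] and [31]
    Merge: [47] + [31] -> [31, 47]
    Split: [15, 37] -> [15] and [37]
    Merge: [15] + [37] -> [15, 37]
  Merge: [31, 47] + [15, 37] -> [15, 31, 37, 47]
  Split: [32, 20, 14, 6] -> [32, 20] and [14, 6]
    Split: [32, 20] -> [32] and [20]
    Merge: [32] + [20] -> [20, 32]
    Split: [14, 6] -> [14] and [6]
    Merge: [14] + [6] -> [6, 14]
  Merge: [20, 32] + [6, 14] -> [6, 14, 20, 32]
Merge: [15, 31, 37, 47] + [6, 14, 20, 32] -> [6, 14, 15, 20, 31, 32, 37, 47]

Final sorted array: [6, 14, 15, 20, 31, 32, 37, 47]

The merge sort proceeds by recursively splitting the array and merging sorted halves.
After all merges, the sorted array is [6, 14, 15, 20, 31, 32, 37, 47].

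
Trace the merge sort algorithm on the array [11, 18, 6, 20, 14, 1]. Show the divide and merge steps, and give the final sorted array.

Merge sort trace:

Split: [11, 18, 6, 20, 14, 1] -> [11, 18, 6] and [20, 14, 1]
  Split: [11, 18, 6] -> [11] and [18, 6]
    Split: [18, 6] -> [18] and [6]
    Merge: [18] + [6] -> [6, 18]
  Merge: [11] + [6, 18] -> [6, 11, 18]
  Split: [20, 14, 1] -> [20] and [14, 1]
    Split: [14, 1] -> [14] and [1]
    Merge: [14] + [1] -> [1, 14]
  Merge: [20] + [1, 14] -> [1, 14, 20]
Merge: [6, 11, 18] + [1, 14, 20] -> [1, 6, 11, 14, 18, 20]

Final sorted array: [1, 6, 11, 14, 18, 20]

The merge sort proceeds by recursively splitting the array and merging sorted halves.
After all merges, the sorted array is [1, 6, 11, 14, 18, 20].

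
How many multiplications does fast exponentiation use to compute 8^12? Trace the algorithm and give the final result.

Computing 8^12 by squaring (build up from 8^1; each line after the first costs one multiplication):

8^1 = 8
8^2 = (8^1)^2 = 8^2 = 64
8^3 = 8 * 8^2 = 8 * 64 = 512
8^6 = (8^3)^2 = 512^2 = 262144
8^12 = (8^6)^2 = 262144^2 = 68719476736

Result: 68719476736
Multiplications needed: 4 (4 lines after 8^1)

8^12 = 68719476736. Using exponentiation by squaring, this requires 4 multiplications. The key idea: if the exponent is even, square the half-power; if odd, multiply by the base once.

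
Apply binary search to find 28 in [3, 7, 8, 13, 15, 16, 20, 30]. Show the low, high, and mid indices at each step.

Binary search for 28 in [3, 7, 8, 13, 15, 16, 20, 30]:

lo=0, hi=7, mid=3, arr[mid]=13 -> 13 < 28, search right half
lo=4, hi=7, mid=5, arr[mid]=16 -> 16 < 28, search right half
lo=6, hi=7, mid=6, arr[mid]=20 -> 20 < 28, search right half
lo=7, hi=7, mid=7, arr[mid]=30 -> 30 > 28, search left half
lo=7 > hi=6, target 28 not found

Binary search determines that 28 is not in the array after 4 comparisons. The search space was exhausted without finding the target.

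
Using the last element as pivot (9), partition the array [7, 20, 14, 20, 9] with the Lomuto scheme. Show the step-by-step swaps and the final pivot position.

Lomuto partition with pivot = 9:

Initial array: [7, 20, 14, 20, 9]

arr[0]=7 <= 9: swap with position 0, array becomes [7, 20, 14, 20, 9]
arr[1]=20 > 9: no swap
arr[2]=14 > 9: no swap
arr[3]=20 > 9: no swap

Place pivot at position 1: [7, 9, 14, 20, 20]
Pivot position: 1

After partitioning with pivot 9, the array becomes [7, 9, 14, 20, 20]. The pivot is placed at index 1. All elements to the left of the pivot are <= 9, and all elements to the right are > 9.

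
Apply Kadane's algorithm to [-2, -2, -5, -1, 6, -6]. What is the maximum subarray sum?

Using Kadane's algorithm on [-2, -2, -5, -1, 6, -6]:

Scanning through the array:
Position 1 (value -2): max_ending_here = -2, max_so_far = -2
Position 2 (value -5): max_ending_here = -5, max_so_far = -2
Position 3 (value -1): max_ending_here = -1, max_so_far = -1
Position 4 (value 6): max_ending_here = 6, max_so_far = 6
Position 5 (value -6): max_ending_here = 0, max_so_far = 6

Maximum subarray: [6]
Maximum sum: 6

The maximum subarray is [6] with sum 6. This subarray runs from index 4 to index 4.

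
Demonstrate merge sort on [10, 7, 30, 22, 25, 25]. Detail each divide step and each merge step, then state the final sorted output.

Merge sort trace:

Split: [10, 7, 30, 22, 25, 25] -> [10, 7, 30] and [22, 25, 25]
  Split: [10, 7, 30] -> [10] and [7, 30]
    Split: [7, 30] -> [7] and [30]
    Merge: [7] + [30] -> [7, 30]
  Merge: [10] + [7, 30] -> [7, 10, 30]
  Split: [22, 25, 25] -> [22] and [25, 25]
    Split: [25, 25] -> [25] and [25]
    Merge: [25] + [25] -> [25, 25]
  Merge: [22] + [25, 25] -> [22, 25, 25]
Merge: [7, 10, 30] + [22, 25, 25] -> [7, 10, 22, 25, 25, 30]

Final sorted array: [7, 10, 22, 25, 25, 30]

The merge sort proceeds by recursively splitting the array and merging sorted halves.
After all merges, the sorted array is [7, 10, 22, 25, 25, 30].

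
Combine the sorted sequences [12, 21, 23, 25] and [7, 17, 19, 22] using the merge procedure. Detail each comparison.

Merging process:

Compare 12 vs 7: take 7 from right. Merged: [7]
Compare 12 vs 17: take 12 from left. Merged: [7, 12]
Compare 21 vs 17: take 17 from right. Merged: [7, 12, 17]
Compare 21 vs 19: take 19 from right. Merged: [7, 12, 17, 19]
Compare 21 vs 22: take 21 from left. Merged: [7, 12, 17, 19, 21]
Compare 23 vs 22: take 22 from right. Merged: [7, 12, 17, 19, 21, 22]
Append remaining from left: [23, 25]. Merged: [7, 12, 17, 19, 21, 22, 23, 25]

Final merged array: [7, 12, 17, 19, 21, 22, 23, 25]
Total comparisons: 6

The merged array is [7, 12, 17, 19, 21, 22, 23, 25], requiring 6 comparisons. The merge step runs in O(n) time where n is the total number of elements.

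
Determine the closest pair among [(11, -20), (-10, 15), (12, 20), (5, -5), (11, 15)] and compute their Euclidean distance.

Computing all pairwise distances among 5 points:

d((11, -20), (-10, 15)) = 40.8167
d((11, -20), (12, 20)) = 40.0125
d((11, -20), (5, -5)) = 16.1555
d((11, -20), (11, 15)) = 35.0
d((-10, 15), (12, 20)) = 22.561
d((-10, 15), (5, -5)) = 25.0
d((-10, 15), (11, 15)) = 21.0
d((12, 20), (5, -5)) = 25.9615
d((12, 20), (11, 15)) = 5.099 <-- minimum
d((5, -5), (11, 15)) = 20.8806

Closest pair: (12, 20) and (11, 15) with distance 5.099

The closest pair is (12, 20) and (11, 15) with Euclidean distance 5.099. For 5 points, brute-force pairwise comparison is shown above. For large n, the divide-and-conquer algorithm (sort by x, recurse on halves, check the dividing strip) achieves O(n log n).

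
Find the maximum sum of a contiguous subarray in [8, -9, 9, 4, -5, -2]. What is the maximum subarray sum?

Using Kadane's algorithm on [8, -9, 9, 4, -5, -2]:

Scanning through the array:
Position 1 (value -9): max_ending_here = -1, max_so_far = 8
Position 2 (value 9): max_ending_here = 9, max_so_far = 9
Position 3 (value 4): max_ending_here = 13, max_so_far = 13
Position 4 (value -5): max_ending_here = 8, max_so_far = 13
Position 5 (value -2): max_ending_here = 6, max_so_far = 13

Maximum subarray: [9, 4]
Maximum sum: 13

The maximum subarray is [9, 4] with sum 13. This subarray runs from index 2 to index 3.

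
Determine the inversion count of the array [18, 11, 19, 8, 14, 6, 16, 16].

Finding inversions in [18, 11, 19, 8, 14, 6, 16, 16]:

(0, 1): arr[0]=18 > arr[1]=11
(0, 3): arr[0]=18 > arr[3]=8
(0, 4): arr[0]=18 > arr[4]=14
(0, 5): arr[0]=18 > arr[5]=6
(0, 6): arr[0]=18 > arr[6]=16
(0, 7): arr[0]=18 > arr[7]=16
(1, 3): arr[1]=11 > arr[3]=8
(1, 5): arr[1]=11 > arr[5]=6
(2, 3): arr[2]=19 > arr[3]=8
(2, 4): arr[2]=19 > arr[4]=14
(2, 5): arr[2]=19 > arr[5]=6
(2, 6): arr[2]=19 > arr[6]=16
(2, 7): arr[2]=19 > arr[7]=16
(3, 5): arr[3]=8 > arr[5]=6
(4, 5): arr[4]=14 > arr[5]=6

Total inversions: 15

The array has 15 inversion(s): (0,1), (0,3), (0,4), (0,5), (0,6), (0,7), (1,3), (1,5), (2,3), (2,4), (2,5), (2,6), (2,7), (3,5), (4,5). Each pair (i,j) satisfies i < j and arr[i] > arr[j].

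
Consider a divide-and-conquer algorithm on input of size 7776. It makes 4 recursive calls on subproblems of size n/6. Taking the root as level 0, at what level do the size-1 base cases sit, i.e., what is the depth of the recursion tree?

For divide and conquer with division factor 6:

Problem sizes at each level:
Level 0: 7776
Level 1: 1296
Level 2: 216
Level 3: 36
Level 4: 6
Level 5: 1

The root is level 0 and the size-1 base case is level 5 (the tree spans levels 0 through 5, i.e. 6 levels counting the root), so the depth is the number of divisions: log_6(7776) = 5

The recursion tree depth is log_6(7776) = 5. At each level, the problem size is divided by 6, so it takes 5 divisions to reduce to a base case of size 1. The algorithm makes 4 recursive calls at each level.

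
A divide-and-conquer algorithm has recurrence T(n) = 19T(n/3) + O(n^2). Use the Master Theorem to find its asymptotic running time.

Master Theorem for T(n) = 19T(n/3) + O(n^2):

a = 19, b = 3, c = 2
log_b(a) = log_3(19) = 2.6801

Case 1: c = 2 < log_3(19) = 2.6801
T(n) = O(n^(log_3 19))

For T(n) = 19T(n/3) + O(n^2): log_3(19) = 2.6801. This is Case 1 of the Master Theorem (c < log_b(a), work dominated by leaves), giving O(n^(log_3 19)).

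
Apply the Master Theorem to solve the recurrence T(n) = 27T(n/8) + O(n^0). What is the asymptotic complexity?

Master Theorem for T(n) = 27T(n/8) + O(n^0):

a = 27, b = 8, c = 0
log_b(a) = log_8(27) = 1.5850

Case 1: c = 0 < log_8(27) = 1.5850
T(n) = O(n^(log_8 27))

For T(n) = 27T(n/8) + O(n^0): log_8(27) = 1.5850. This is Case 1 of the Master Theorem (c < log_b(a), work dominated by leaves), giving O(n^(log_8 27)).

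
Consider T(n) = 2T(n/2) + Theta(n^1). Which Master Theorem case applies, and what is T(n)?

Master Theorem for T(n) = 2T(n/2) + O(n^1):

a = 2, b = 2, c = 1
log_b(a) = log_2(2) = 1.0000

Case 2: c = 1 = log_2(2) = 1.0000
T(n) = O(n^1 log n) = O(n log n)

For T(n) = 2T(n/2) + O(n^1): log_2(2) = 1.0000. This is Case 2 of the Master Theorem (c = log_b(a), equal work at all levels), giving O(n log n).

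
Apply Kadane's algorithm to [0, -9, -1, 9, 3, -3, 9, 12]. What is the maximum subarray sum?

Using Kadane's algorithm on [0, -9, -1, 9, 3, -3, 9, 12]:

Scanning through the array:
Position 1 (value -9): max_ending_here = -9, max_so_far = 0
Position 2 (value -1): max_ending_here = -1, max_so_far = 0
Position 3 (value 9): max_ending_here = 9, max_so_far = 9
Position 4 (value 3): max_ending_here = 12, max_so_far = 12
Position 5 (value -3): max_ending_here = 9, max_so_far = 12
Position 6 (value 9): max_ending_here = 18, max_so_far = 18
Position 7 (value 12): max_ending_here = 30, max_so_far = 30

Maximum subarray: [9, 3, -3, 9, 12]
Maximum sum: 30

The maximum subarray is [9, 3, -3, 9, 12] with sum 30. This subarray runs from index 3 to index 7.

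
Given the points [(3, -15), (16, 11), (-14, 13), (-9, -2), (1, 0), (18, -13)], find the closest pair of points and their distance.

Computing all pairwise distances among 6 points:

d((3, -15), (16, 11)) = 29.0689
d((3, -15), (-14, 13)) = 32.7567
d((3, -15), (-9, -2)) = 17.6918
d((3, -15), (1, 0)) = 15.1327
d((3, -15), (18, -13)) = 15.1327
d((16, 11), (-14, 13)) = 30.0666
d((16, 11), (-9, -2)) = 28.178
d((16, 11), (1, 0)) = 18.6011
d((16, 11), (18, -13)) = 24.0832
d((-14, 13), (-9, -2)) = 15.8114
d((-14, 13), (1, 0)) = 19.8494
d((-14, 13), (18, -13)) = 41.2311
d((-9, -2), (1, 0)) = 10.198 <-- minimum
d((-9, -2), (18, -13)) = 29.1548
d((1, 0), (18, -13)) = 21.4009

Closest pair: (-9, -2) and (1, 0) with distance 10.198

The closest pair is (-9, -2) and (1, 0) with Euclidean distance 10.198. For 6 points, brute-force pairwise comparison is shown above. For large n, the divide-and-conquer algorithm (sort by x, recurse on halves, check the dividing strip) achieves O(n log n).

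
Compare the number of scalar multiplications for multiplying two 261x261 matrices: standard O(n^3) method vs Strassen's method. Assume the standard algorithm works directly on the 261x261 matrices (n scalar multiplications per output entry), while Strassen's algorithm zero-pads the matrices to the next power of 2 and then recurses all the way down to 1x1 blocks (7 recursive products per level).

Matrix multiplication for 261x261 matrices:

Strassen's algorithm requires power-of-2 dimensions. Pad 261x261 to 512x512 (next power of 2).

Standard algorithm: 261^3 = 17779581 multiplications
Strassen's algorithm: 7^(log2(512)) = 7^9 = 40353607 multiplications
Difference: 17779581 - 40353607 = -22574026 (Strassen uses MORE here due to padding overhead — for small or just-over-power-of-2 n, padding can outweigh the per-level savings)

Standard: 17779581 multiplications (261^3). Strassen: 40353607 multiplications (7^9, after padding to 512x512). Strassen reduces 8 recursive multiplications to 7 at each level.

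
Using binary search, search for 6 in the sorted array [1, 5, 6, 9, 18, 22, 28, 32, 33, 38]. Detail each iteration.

Binary search for 6 in [1, 5, 6, 9, 18, 22, 28, 32, 33, 38]:

lo=0, hi=9, mid=4, arr[mid]=18 -> 18 > 6, search left half
lo=0, hi=3, mid=1, arr[mid]=5 -> 5 < 6, search right half
lo=2, hi=3, mid=2, arr[mid]=6 -> Found target at index 2!

Binary search finds 6 at index 2 after 3 comparisons. The search repeatedly halves the search space by comparing with the middle element.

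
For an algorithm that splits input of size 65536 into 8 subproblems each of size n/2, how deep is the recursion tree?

For divide and conquer with division factor 2:

Problem sizes at each level:
Level 0: 65536
Level 1: 32768
Level 2: 16384
Level 3: 8192
Level 4: 4096
Level 5: 2048
Level 6: 1024
Level 7: 512
Level 8: 256
Level 9: 128
Level 10: 64
Level 11: 32
Level 12: 16
Level 13: 8
Level 14: 4
Level 15: 2
Level 16: 1

The root is level 0 and the size-1 base case is level 16 (the tree spans levels 0 through 16, i.e. 17 levels counting the root), so the depth is the number of divisions: log_2(65536) = 16

The recursion tree depth is log_2(65536) = 16. At each level, the problem size is divided by 2, so it takes 16 divisions to reduce to a base case of size 1. The algorithm makes 8 recursive calls at each level.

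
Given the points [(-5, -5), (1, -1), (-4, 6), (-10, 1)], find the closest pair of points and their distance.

Computing all pairwise distances among 4 points:

d((-5, -5), (1, -1)) = 7.2111 <-- minimum
d((-5, -5), (-4, 6)) = 11.0454
d((-5, -5), (-10, 1)) = 7.8102
d((1, -1), (-4, 6)) = 8.6023
d((1, -1), (-10, 1)) = 11.1803
d((-4, 6), (-10, 1)) = 7.8102

Closest pair: (-5, -5) and (1, -1) with distance 7.2111

The closest pair is (-5, -5) and (1, -1) with Euclidean distance 7.2111. For 4 points, brute-force pairwise comparison is shown above. For large n, the divide-and-conquer algorithm (sort by x, recurse on halves, check the dividing strip) achieves O(n log n).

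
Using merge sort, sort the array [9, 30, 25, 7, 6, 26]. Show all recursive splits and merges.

Merge sort trace:

Split: [9, 30, 25, 7, 6, 26] -> [9, 30, 25] and [7, 6, 26]
  Split: [9, 30, 25] -> [9] and [30, 25]
    Split: [30, 25] -> [30] and [25]
    Merge: [30] + [25] -> [25, 30]
  Merge: [9] + [25, 30] -> [9, 25, 30]
  Split: [7, 6, 26] -> [7] and [6, 26]
    Split: [6, 26] -> [6] and [26]
    Merge: [6] + [26] -> [6, 26]
  Merge: [7] + [6, 26] -> [6, 7, 26]
Merge: [9, 25, 30] + [6, 7, 26] -> [6, 7, 9, 25, 26, 30]

Final sorted array: [6, 7, 9, 25, 26, 30]

The merge sort proceeds by recursively splitting the array and merging sorted halves.
After all merges, the sorted array is [6, 7, 9, 25, 26, 30].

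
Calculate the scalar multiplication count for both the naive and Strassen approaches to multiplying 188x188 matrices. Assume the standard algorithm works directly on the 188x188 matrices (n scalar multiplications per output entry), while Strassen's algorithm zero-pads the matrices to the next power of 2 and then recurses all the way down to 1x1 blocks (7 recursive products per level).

Matrix multiplication for 188x188 matrices:

Strassen's algorithm requires power-of-2 dimensions. Pad 188x188 to 256x256 (next power of 2).

Standard algorithm: 188^3 = 6644672 multiplications
Strassen's algorithm: 7^(log2(256)) = 7^8 = 5764801 multiplications
Savings: 6644672 - 5764801 = 879871 multiplications

Standard: 6644672 multiplications (188^3). Strassen: 5764801 multiplications (7^8, after padding to 256x256). Strassen reduces 8 recursive multiplications to 7 at each level.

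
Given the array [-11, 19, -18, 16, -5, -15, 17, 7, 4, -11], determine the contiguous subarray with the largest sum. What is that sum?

Using Kadane's algorithm on [-11, 19, -18, 16, -5, -15, 17, 7, 4, -11]:

Scanning through the array:
Position 1 (value 19): max_ending_here = 19, max_so_far = 19
Position 2 (value -18): max_ending_here = 1, max_so_far = 19
Position 3 (value 16): max_ending_here = 17, max_so_far = 19
Position 4 (value -5): max_ending_here = 12, max_so_far = 19
Position 5 (value -15): max_ending_here = -3, max_so_far = 19
Position 6 (value 17): max_ending_here = 17, max_so_far = 19
Position 7 (value 7): max_ending_here = 24, max_so_far = 24
Position 8 (value 4): max_ending_here = 28, max_so_far = 28
Position 9 (value -11): max_ending_here = 17, max_so_far = 28

Maximum subarray: [17, 7, 4]
Maximum sum: 28

The maximum subarray is [17, 7, 4] with sum 28. This subarray runs from index 6 to index 8.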